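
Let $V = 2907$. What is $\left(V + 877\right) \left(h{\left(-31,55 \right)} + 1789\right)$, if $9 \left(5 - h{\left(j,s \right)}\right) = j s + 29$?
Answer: $\frac{67438448}{9} \approx 7.4932 \cdot 10^{6}$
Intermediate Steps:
$h{\left(j,s \right)} = \frac{16}{9} - \frac{j s}{9}$ ($h{\left(j,s \right)} = 5 - \frac{j s + 29}{9} = 5 - \frac{29 + j s}{9} = 5 - \left(\frac{29}{9} + \frac{j s}{9}\right) = \frac{16}{9} - \frac{j s}{9}$)
$\left(V + 877\right) \left(h{\left(-31,55 \right)} + 1789\right) = \left(2907 + 877\right) \left(\left(\frac{16}{9} - \left(- \frac{31}{9}\right) 55\right) + 1789\right) = 3784 \left(\left(\frac{16}{9} + \frac{1705}{9}\right) + 1789\right) = 3784 \left(\frac{1721}{9} + 1789\right) = 3784 \cdot \frac{17822}{9} = \frac{67438448}{9}$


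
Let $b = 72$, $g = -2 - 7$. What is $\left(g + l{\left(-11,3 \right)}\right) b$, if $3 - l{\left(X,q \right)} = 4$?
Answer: $-720$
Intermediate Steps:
$l{\left(X,q \right)} = -1$ ($l{\left(X,q \right)} = 3 - 4 = -1$)
$g = -9$ ($g = -2 - 7 = -9$)
$\left(g + l{\left(-11,3 \right)}\right) b = \left(-9 - 1\right) 72 = \left(-10\right) 72 = -720$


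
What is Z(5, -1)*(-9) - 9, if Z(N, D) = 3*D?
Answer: 18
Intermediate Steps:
Z(5, -1)*(-9) - 9 = (3*(-1))*(-9) - 9 = -3*(-9) - 9 = 27 - 9 = 18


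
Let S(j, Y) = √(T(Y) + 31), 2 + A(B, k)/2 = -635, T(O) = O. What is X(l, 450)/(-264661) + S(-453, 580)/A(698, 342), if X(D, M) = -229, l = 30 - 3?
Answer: 229/264661 - √611/1274 ≈ -0.018537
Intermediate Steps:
l = 27
A(B, k) = -1274 (A(B, k) = -4 + 2*(-635) = -4 - 1270 = -1274)
S(j, Y) = √(31 + Y) (S(j, Y) = √(Y + 31) = √(31 + Y))
X(l, 450)/(-264661) + S(-453, 580)/A(698, 342) = -229/(-264661) + √(31 + 580)/(-1274) = -229*(-1/264661) + √611*(-1/1274) = 229/264661 - √611/1274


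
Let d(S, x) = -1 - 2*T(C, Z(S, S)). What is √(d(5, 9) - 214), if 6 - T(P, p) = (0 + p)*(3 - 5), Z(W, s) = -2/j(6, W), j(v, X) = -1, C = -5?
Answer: I*√235 ≈ 15.33*I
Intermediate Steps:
Z(W, s) = 2 (Z(W, s) = -2/(-1) = -2*(-1) = 2)
T(P, p) = 6 + 2*p (T(P, p) = 6 - (0 + p)*(3 - 5) = 6 - p*(-2) = 6 - (-2)*p = 6 + 2*p)
d(S, x) = -21 (d(S, x) = -1 - 2*(6 + 2*2) = -1 - 2*(6 + 4) = -1 - 2*10 = -1 - 20 = -21)
√(d(5, 9) - 214) = √(-21 - 214) = √(-235) = I*√235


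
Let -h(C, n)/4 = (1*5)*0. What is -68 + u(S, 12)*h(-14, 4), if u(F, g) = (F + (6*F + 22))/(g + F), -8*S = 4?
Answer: -68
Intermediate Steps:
S = -½ (S = -⅛*4 = -½ ≈ -0.50000)
h(C, n) = 0 (h(C, n) = -4*1*5*0 = -20*0 = -4*0 = 0)
u(F, g) = (22 + 7*F)/(F + g) (u(F, g) = (F + (22 + 6*F))/(F + g) = (22 + 7*F)/(F + g))
-68 + u(S, 12)*h(-14, 4) = -68 + ((22 + 7*(-½))/(-½ + 12))*0 = -68 + ((22 - 7/2)/(23/2))*0 = -68 + ((2/23)*(37/2))*0 = -68 + (37/23)*0 = -68 + 0 = -68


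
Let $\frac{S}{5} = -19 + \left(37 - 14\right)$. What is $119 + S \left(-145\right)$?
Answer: $-2781$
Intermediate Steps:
$S = 20$ ($S = 5 \left(-19 + \left(37 - 14\right)\right) = 5 \left(-19 + 23\right) = 5 \cdot 4 = 20$)
$119 + S \left(-145\right) = 119 + 20 \left(-145\right) = 119 - 2900 = -2781$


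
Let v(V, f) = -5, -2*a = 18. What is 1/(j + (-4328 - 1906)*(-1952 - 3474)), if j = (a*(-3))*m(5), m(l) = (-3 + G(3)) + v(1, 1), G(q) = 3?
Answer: 1/33825549 ≈ 2.9563e-8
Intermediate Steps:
a = -9 (a = -½*18 = -9)
m(l) = -5 (m(l) = (-3 + 3) - 5 = 0 - 5 = -5)
j = -135 (j = -9*(-3)*(-5) = 27*(-5) = -135)
1/(j + (-4328 - 1906)*(-1952 - 3474)) = 1/(-135 + (-4328 - 1906)*(-1952 - 3474)) = 1/(-135 - 6234*(-5426)) = 1/(-135 + 33825684) = 1/33825549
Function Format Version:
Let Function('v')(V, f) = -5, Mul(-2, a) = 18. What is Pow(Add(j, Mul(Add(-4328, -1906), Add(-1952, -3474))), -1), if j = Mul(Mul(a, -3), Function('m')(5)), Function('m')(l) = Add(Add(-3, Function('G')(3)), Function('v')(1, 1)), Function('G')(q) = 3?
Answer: Rational(1, 33825549) ≈ 2.9563e-8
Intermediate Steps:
a = -9 (a = Mul(Rational(-1, 2), 18) = -9)
Function('m')(l) = -5 (Function('m')(l) = Add(Add(-3, 3), -5) = Add(0, -5) = -5)
j = -135 (j = Mul(Mul(-9, -3), -5) = Mul(27, -5) = -135)
Pow(Add(j, Mul(Add(-4328, -1906), Add(-1952, -3474))), -1) = Pow(Add(-135, Mul(Add(-4328, -1906), Add(-1952, -3474))), -1) = Pow(Add(-135, Mul(-6234, -5426)), -1) = Pow(Add(-135, 33825684), -1) = Pow(33825549, -1) = Rational(1, 33825549)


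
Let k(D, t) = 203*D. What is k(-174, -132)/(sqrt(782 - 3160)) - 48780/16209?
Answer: -5420/1801 + 609*I*sqrt(2378)/41 ≈ -3.0094 + 724.33*I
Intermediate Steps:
k(-174, -132)/(sqrt(782 - 3160)) - 48780/16209 = (203*(-174))/(sqrt(782 - 3160)) - 48780/16209 = -35322*(-I*sqrt(2378)/2378) - 48780*1/16209 = -35322*(-I*sqrt(2378)/2378) - 5420/1801 = -(-609)*I*sqrt(2378)/41 - 5420/1801 = 609*I*sqrt(2378)/41 - 5420/1801 = -5420/1801 + 609*I*sqrt(2378)/41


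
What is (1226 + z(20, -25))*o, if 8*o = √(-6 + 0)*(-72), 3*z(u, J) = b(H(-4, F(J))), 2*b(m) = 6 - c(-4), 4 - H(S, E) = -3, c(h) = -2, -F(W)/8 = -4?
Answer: -11046*I*√6 ≈ -27057.0*I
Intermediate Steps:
F(W) = 32 (F(W) = -8*(-4) = 32)
H(S, E) = 7 (H(S, E) = 4 - 1*(-3) = 4 + 3 = 7)
b(m) = 4 (b(m) = (6 - 1*(-2))/2 = (6 + 2)/2 = (½)*8 = 4)
z(u, J) = 4/3 (z(u, J) = (⅓)*4 = 4/3)
o = -9*I*√6 (o = (√(-6 + 0)*(-72))/8 = (√(-6)*(-72))/8 = ((I*√6)*(-72))/8 = (-72*I*√6)/8 = -9*I*√6 ≈ -22.045*I)
(1226 + z(20, -25))*o = (1226 + 4/3)*(-9*I*√6) = 3682*(-9*I*√6)/3 = -11046*I*√6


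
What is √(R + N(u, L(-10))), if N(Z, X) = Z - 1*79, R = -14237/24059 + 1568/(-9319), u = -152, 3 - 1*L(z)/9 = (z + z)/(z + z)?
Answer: I*√237758576792078814/32029403 ≈ 15.224*I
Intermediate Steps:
L(z) = 18 (L(z) = 27 - 9*(z + z)/(z + z) = 27 - 9*2*z/(2*z) = 27 - 9*2*z*1/(2*z) = 27 - 9*1 = 27 - 9 = 18)
R = -170399115/224205821 (R = -14237*1/24059 + 1568*(-1/9319) = -14237/24059 - 1568/9319 = -170399115/224205821 ≈ -0.76001)
N(Z, X) = -79 + Z (N(Z, X) = Z - 79 = -79 + Z)
√(R + N(u, L(-10))) = √(-170399115/224205821 + (-79 - 152)) = √(-170399115/224205821 - 231) = √(-51961943766/224205821) = I*√237758576792078814/32029403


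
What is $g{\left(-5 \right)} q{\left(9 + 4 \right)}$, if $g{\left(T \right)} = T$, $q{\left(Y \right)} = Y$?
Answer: $-65$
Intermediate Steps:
$g{\left(-5 \right)} q{\left(9 + 4 \right)} = - 5 \left(9 + 4\right) = \left(-5\right) 13 = -65$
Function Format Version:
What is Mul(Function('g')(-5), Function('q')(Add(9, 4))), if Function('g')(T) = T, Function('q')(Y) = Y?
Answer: -65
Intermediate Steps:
Mul(Function('g')(-5), Function('q')(Add(9, 4))) = Mul(-5, Add(9, 4)) = Mul(-5, 13) = -65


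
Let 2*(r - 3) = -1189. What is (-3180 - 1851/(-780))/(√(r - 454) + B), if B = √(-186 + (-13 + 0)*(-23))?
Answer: -826183/(260*√113 + 130*I*√4182) ≈ -29.157 + 88.689*I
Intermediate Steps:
r = -1183/2 (r = 3 + (½)*(-1189) = 3 - 1189/2 = -1183/2 ≈ -591.50)
B = √113 (B = √(-186 - 13*(-23)) = √(-186 + 299) = √113 ≈ 10.630)
(-3180 - 1851/(-780))/(√(r - 454) + B) = (-3180 - 1851/(-780))/(√(-1183/2 - 454) + √113) = (-3180 - 1851*(-1/780))/(√(-2091/2) + √113) = (-3180 + 617/260)/(I*√4182/2 + √113) = -826183/(260*(√113 + I*√4182/2))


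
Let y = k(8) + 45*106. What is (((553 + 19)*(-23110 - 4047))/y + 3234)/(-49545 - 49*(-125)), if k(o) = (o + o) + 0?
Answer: 1397/5195203 ≈ 0.00026890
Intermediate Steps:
k(o) = 2*o (k(o) = 2*o + 0 = 2*o)
y = 4786 (y = 2*8 + 45*106 = 16 + 4770 = 4786)
(((553 + 19)*(-23110 - 4047))/y + 3234)/(-49545 - 49*(-125)) = (((553 + 19)*(-23110 - 4047))/4786 + 3234)/(-49545 - 49*(-125)) = ((572*(-27157))*(1/4786) + 3234)/(-49545 + 6125) = (-15533804*1/4786 + 3234)/(-43420) = (-7766902/2393 + 3234)*(-1/43420) = -27940/2393*(-1/43420) = 1397/5195203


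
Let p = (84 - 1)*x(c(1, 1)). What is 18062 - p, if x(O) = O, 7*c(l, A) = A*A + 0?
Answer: 126351/7 ≈ 18050.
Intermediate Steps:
c(l, A) = A**2/7 (c(l, A) = (A*A + 0)/7 = (A**2 + 0)/7 = A**2/7)
p = 83/7 (p = (84 - 1)*((1/7)*1**2) = 83*((1/7)*1) = 83*(1/7) = 83/7 ≈ 11.857)
18062 - p = 18062 - 1*83/7 = 18062 - 83/7 = 126351/7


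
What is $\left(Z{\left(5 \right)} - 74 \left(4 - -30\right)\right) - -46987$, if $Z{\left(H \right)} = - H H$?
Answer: $44446$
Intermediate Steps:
$Z{\left(H \right)} = - H^{2}$
$\left(Z{\left(5 \right)} - 74 \left(4 - -30\right)\right) - -46987 = \left(- 5^{2} - 74 \left(4 - -30\right)\right) - -46987 = \left(\left(-1\right) 25 - 74 \left(4 + 30\right)\right) + 46987 = \left(-25 - 2516\right) + 46987 = -2541 + 46987 = 44446$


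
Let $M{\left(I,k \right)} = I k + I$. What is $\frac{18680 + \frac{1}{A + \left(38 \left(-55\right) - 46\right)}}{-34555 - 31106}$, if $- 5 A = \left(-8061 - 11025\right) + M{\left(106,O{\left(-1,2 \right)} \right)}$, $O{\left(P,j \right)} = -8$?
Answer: $- \frac{170884645}{600666828} \approx -0.28449$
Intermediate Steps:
$M{\left(I,k \right)} = I + I k$
$A = \frac{19828}{5}$ ($A = - \frac{\left(-8061 - 11025\right) + 106 \left(1 - 8\right)}{5} = - \frac{-19086 + 106 \left(-7\right)}{5} = - \frac{-19086 - 742}{5} = \left(- \frac{1}{5}\right) \left(-19828\right) = \frac{19828}{5} \approx 3965.6$)
$\frac{18680 + \frac{1}{A + \left(38 \left(-55\right) - 46\right)}}{-34555 - 31106} = \frac{18680 + \frac{1}{\frac{19828}{5} + \left(38 \left(-55\right) - 46\right)}}{-34555 - 31106} = \frac{18680 + \frac{1}{\frac{19828}{5} - 2136}}{-65661} = \left(18680 + \frac{1}{\frac{19828}{5} - 2136}\right) \left(- \frac{1}{65661}\right) = \left(18680 + \frac{1}{\frac{9148}{5}}\right) \left(- \frac{1}{65661}\right) = \left(18680 + \frac{5}{9148}\right) \left(- \frac{1}{65661}\right) = \frac{170884645}{9148} \left(- \frac{1}{65661}\right) = - \frac{170884645}{600666828}$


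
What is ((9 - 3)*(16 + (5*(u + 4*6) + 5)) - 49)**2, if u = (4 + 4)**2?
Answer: 7382089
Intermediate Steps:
u = 64 (u = 8**2 = 64)
((9 - 3)*(16 + (5*(u + 4*6) + 5)) - 49)**2 = ((9 - 3)*(16 + (5*(64 + 4*6) + 5)) - 49)**2 = (6*(16 + (5*(64 + 24) + 5)) - 49)**2 = (6*(16 + (5*88 + 5)) - 49)**2 = (6*(16 + (440 + 5)) - 49)**2 = (6*(16 + 445) - 49)**2 = (6*461 - 49)**2 = (2766 - 49)**2 = 2717**2 = 7382089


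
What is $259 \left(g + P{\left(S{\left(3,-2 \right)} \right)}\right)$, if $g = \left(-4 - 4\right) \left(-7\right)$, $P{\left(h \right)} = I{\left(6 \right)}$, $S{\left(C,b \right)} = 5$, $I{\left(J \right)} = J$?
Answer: $16058$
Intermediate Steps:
$P{\left(h \right)} = 6$
$g = 56$ ($g = \left(-8\right) \left(-7\right) = 56$)
$259 \left(g + P{\left(S{\left(3,-2 \right)} \right)}\right) = 259 \left(56 + 6\right) = 259 \cdot 62 = 16058$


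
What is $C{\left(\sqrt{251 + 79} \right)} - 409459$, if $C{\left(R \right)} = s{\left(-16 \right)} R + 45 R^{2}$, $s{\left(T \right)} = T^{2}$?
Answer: $-394609 + 256 \sqrt{330} \approx -3.8996 \cdot 10^{5}$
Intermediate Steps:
$C{\left(R \right)} = 45 R^{2} + 256 R$ ($C{\left(R \right)} = \left(-16\right)^{2} R + 45 R^{2} = 256 R + 45 R^{2} = 45 R^{2} + 256 R$)
$C{\left(\sqrt{251 + 79} \right)} - 409459 = \sqrt{251 + 79} \left(256 + 45 \sqrt{251 + 79}\right) - 409459 = \sqrt{330} \left(256 + 45 \sqrt{330}\right) - 409459 = -409459 + \sqrt{330} \left(256 + 45 \sqrt{330}\right)$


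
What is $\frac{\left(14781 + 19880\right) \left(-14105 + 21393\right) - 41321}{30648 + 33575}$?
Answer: $\frac{252568047}{64223} \approx 3932.7$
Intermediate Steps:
$\frac{\left(14781 + 19880\right) \left(-14105 + 21393\right) - 41321}{30648 + 33575} = \frac{34661 \cdot 7288 - 41321}{64223} = \left(252609368 - 41321\right) \frac{1}{64223} = 252568047 \cdot \frac{1}{64223} = \frac{252568047}{64223}$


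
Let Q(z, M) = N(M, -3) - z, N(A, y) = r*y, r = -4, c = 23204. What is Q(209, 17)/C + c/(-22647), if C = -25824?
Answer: -66084293/64981792 ≈ -1.0170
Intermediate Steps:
N(A, y) = -4*y
Q(z, M) = 12 - z (Q(z, M) = -4*(-3) - z = 12 - z)
Q(209, 17)/C + c/(-22647) = (12 - 1*209)/(-25824) + 23204/(-22647) = (12 - 209)*(-1/25824) + 23204*(-1/22647) = -197*(-1/25824) - 23204/22647 = 197/25824 - 23204/22647 = -66084293/64981792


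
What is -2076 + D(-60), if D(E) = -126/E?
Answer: -20739/10 ≈ -2073.9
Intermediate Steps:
-2076 + D(-60) = -2076 - 126/(-60) = -2076 - 126*(-1/60) = -2076 + 21/10 = -20739/10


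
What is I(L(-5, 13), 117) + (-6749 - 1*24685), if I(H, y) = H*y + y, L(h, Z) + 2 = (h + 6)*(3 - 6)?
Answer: -31902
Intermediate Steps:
L(h, Z) = -20 - 3*h (L(h, Z) = -2 + (h + 6)*(3 - 6) = -2 + (6 + h)*(-3) = -2 + (-18 - 3*h) = -20 - 3*h)
I(H, y) = y + H*y
I(L(-5, 13), 117) + (-6749 - 1*24685) = 117*(1 + (-20 - 3*(-5))) + (-6749 - 1*24685) = 117*(1 + (-20 + 15)) + (-6749 - 24685) = 117*(1 - 5) - 31434 = 117*(-4) - 31434 = -468 - 31434 = -31902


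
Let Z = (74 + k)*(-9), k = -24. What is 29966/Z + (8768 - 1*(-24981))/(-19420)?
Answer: -59712677/873900 ≈ -68.329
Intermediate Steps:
Z = -450 (Z = (74 - 24)*(-9) = 50*(-9) = -450)
29966/Z + (8768 - 1*(-24981))/(-19420) = 29966/(-450) + (8768 - 1*(-24981))/(-19420) = 29966*(-1/450) + (8768 + 24981)*(-1/19420) = -14983/225 + 33749*(-1/19420) = -14983/225 - 33749/19420 = -59712677/873900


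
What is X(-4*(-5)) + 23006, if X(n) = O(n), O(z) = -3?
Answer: 23003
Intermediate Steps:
X(n) = -3
X(-4*(-5)) + 23006 = -3 + 23006 = 23003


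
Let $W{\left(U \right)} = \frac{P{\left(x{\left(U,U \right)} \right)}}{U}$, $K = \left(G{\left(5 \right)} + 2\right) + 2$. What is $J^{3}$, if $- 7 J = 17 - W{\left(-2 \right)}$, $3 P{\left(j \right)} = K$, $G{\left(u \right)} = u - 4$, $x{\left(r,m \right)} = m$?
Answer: $- \frac{1225043}{74088} \approx -16.535$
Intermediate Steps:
$G{\left(u \right)} = -4 + u$ ($G{\left(u \right)} = u - 4 = -4 + u$)
$K = 5$ ($K = \left(\left(-4 + 5\right) + 2\right) + 2 = \left(1 + 2\right) + 2 = 3 + 2 = 5$)
$P{\left(j \right)} = \frac{5}{3}$ ($P{\left(j \right)} = \frac{1}{3} \cdot 5 = \frac{5}{3}$)
$W{\left(U \right)} = \frac{5}{3 U}$
$J = - \frac{107}{42}$ ($J = - \frac{17 - \frac{5}{3 \left(-2\right)}}{7} = - \frac{17 - \frac{5}{3} \left(- \frac{1}{2}\right)}{7} = - \frac{17 - - \frac{5}{6}}{7} = - \frac{17 + \frac{5}{6}}{7} = \left(- \frac{1}{7}\right) \frac{107}{6} = - \frac{107}{42} \approx -2.5476$)
$J^{3} = \left(- \frac{107}{42}\right)^{3} = - \frac{1225043}{74088}$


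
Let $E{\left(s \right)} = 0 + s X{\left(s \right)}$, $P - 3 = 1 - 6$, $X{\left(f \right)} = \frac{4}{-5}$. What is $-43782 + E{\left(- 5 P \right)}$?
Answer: $-43790$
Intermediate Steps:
$X{\left(f \right)} = - \frac{4}{5}$ ($X{\left(f \right)} = 4 \left(- \frac{1}{5}\right) = - \frac{4}{5}$)
$P = -2$ ($P = 3 + \left(1 - 6\right) = 3 - 5 = -2$)
$E{\left(s \right)} = - \frac{4 s}{5}$ ($E{\left(s \right)} = 0 + s \left(- \frac{4}{5}\right) = 0 - \frac{4 s}{5} = - \frac{4 s}{5}$)
$-43782 + E{\left(- 5 P \right)} = -43782 - \frac{4 \left(\left(-5\right) \left(-2\right)\right)}{5} = -43782 - 8 = -43790$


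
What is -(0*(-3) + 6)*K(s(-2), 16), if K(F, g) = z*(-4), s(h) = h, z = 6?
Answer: 144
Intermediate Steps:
K(F, g) = -24 (K(F, g) = 6*(-4) = -24)
-(0*(-3) + 6)*K(s(-2), 16) = -(0*(-3) + 6)*(-24) = -(0 + 6)*(-24) = -6*(-24) = -1*(-144) = 144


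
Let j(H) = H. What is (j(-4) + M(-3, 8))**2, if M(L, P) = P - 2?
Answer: 4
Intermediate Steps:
M(L, P) = -2 + P
(j(-4) + M(-3, 8))**2 = (-4 + (-2 + 8))**2 = (-4 + 6)**2 = 2**2 = 4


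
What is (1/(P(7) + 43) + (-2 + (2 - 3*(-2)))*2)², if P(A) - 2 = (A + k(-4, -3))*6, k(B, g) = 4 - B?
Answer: 2627641/18225 ≈ 144.18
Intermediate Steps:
P(A) = 50 + 6*A (P(A) = 2 + (A + (4 - 1*(-4)))*6 = 2 + (A + (4 + 4))*6 = 2 + (A + 8)*6 = 2 + (8 + A)*6 = 2 + (48 + 6*A) = 50 + 6*A)
(1/(P(7) + 43) + (-2 + (2 - 3*(-2)))*2)² = (1/((50 + 6*7) + 43) + (-2 + (2 - 3*(-2)))*2)² = (1/((50 + 42) + 43) + (-2 + (2 + 6))*2)² = (1/(92 + 43) + (-2 + 8)*2)² = (1/135 + 6*2)² = (1/135 + 12)² = (1621/135)² = 2627641/18225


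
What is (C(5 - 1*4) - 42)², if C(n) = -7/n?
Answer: 2401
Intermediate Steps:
(C(5 - 1*4) - 42)² = (-7/(5 - 1*4) - 42)² = (-7/(5 - 4) - 42)² = (-7/1 - 42)² = (-7*1 - 42)² = (-7 - 42)² = (-49)² = 2401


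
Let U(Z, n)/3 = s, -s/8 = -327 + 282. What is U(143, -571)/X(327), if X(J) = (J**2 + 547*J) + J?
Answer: 72/19075 ≈ 0.0037746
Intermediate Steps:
s = 360 (s = -8*(-327 + 282) = -8*(-45) = 360)
U(Z, n) = 1080 (U(Z, n) = 3*360 = 1080)
X(J) = J**2 + 548*J
U(143, -571)/X(327) = 1080/((327*(548 + 327))) = 1080/((327*875)) = 1080/286125 = 1080*(1/286125) = 72/19075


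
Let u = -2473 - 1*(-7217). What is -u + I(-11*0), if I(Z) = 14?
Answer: -4730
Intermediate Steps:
u = 4744 (u = -2473 + 7217 = 4744)
-u + I(-11*0) = -1*4744 + 14 = -4744 + 14 = -4730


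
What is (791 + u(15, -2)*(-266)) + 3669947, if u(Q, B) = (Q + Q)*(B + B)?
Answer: 3702658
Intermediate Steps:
u(Q, B) = 4*B*Q (u(Q, B) = (2*Q)*(2*B) = 4*B*Q)
(791 + u(15, -2)*(-266)) + 3669947 = (791 + (4*(-2)*15)*(-266)) + 3669947 = (791 - 120*(-266)) + 3669947 = (791 + 31920) + 3669947 = 32711 + 3669947 = 3702658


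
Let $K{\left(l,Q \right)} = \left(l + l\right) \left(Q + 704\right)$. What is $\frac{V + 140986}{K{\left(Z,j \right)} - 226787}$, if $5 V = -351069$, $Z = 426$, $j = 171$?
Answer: $\frac{353861}{2593565} \approx 0.13644$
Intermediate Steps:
$V = - \frac{351069}{5}$ ($V = \frac{1}{5} \left(-351069\right) = - \frac{351069}{5} \approx -70214.0$)
$K{\left(l,Q \right)} = 2 l \left(704 + Q\right)$
$\frac{V + 140986}{K{\left(Z,j \right)} - 226787} = \frac{- \frac{351069}{5} + 140986}{2 \cdot 426 \left(704 + 171\right) - 226787} = \frac{353861}{5 \left(2 \cdot 426 \cdot 875 - 226787\right)} = \frac{353861}{5 \left(745500 - 226787\right)} = \frac{353861}{5 \cdot 518713} = \frac{353861}{5} \cdot \frac{1}{518713} = \frac{353861}{2593565}$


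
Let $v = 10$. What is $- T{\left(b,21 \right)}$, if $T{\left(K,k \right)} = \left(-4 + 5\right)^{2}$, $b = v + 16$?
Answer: $-1$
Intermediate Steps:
$b = 26$ ($b = 10 + 16 = 26$)
$T{\left(K,k \right)} = 1$ ($T{\left(K,k \right)} = 1^{2} = 1$)
$- T{\left(b,21 \right)} = \left(-1\right) 1 = -1$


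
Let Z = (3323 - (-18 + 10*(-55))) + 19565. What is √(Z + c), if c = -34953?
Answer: I*√11497 ≈ 107.22*I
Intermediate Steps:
Z = 23456 (Z = (3323 - (-18 - 550)) + 19565 = (3323 - 1*(-568)) + 19565 = (3323 + 568) + 19565 = 3891 + 19565 = 23456)
√(Z + c) = √(23456 - 34953) = √(-11497) = I*√11497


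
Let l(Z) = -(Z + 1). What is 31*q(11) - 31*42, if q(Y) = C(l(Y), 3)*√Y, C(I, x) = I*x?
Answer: -1302 - 1116*√11 ≈ -5003.4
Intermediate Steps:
l(Z) = -1 - Z (l(Z) = -(1 + Z) = -1 - Z)
q(Y) = √Y*(-3 - 3*Y) (q(Y) = ((-1 - Y)*3)*√Y = (-3 - 3*Y)*√Y = √Y*(-3 - 3*Y))
31*q(11) - 31*42 = 31*(3*√11*(-1 - 1*11)) - 31*42 = 31*(3*√11*(-1 - 11)) - 1302 = 31*(3*√11*(-12)) - 1302 = 31*(-36*√11) - 1302 = -1116*√11 - 1302 = -1302 - 1116*√11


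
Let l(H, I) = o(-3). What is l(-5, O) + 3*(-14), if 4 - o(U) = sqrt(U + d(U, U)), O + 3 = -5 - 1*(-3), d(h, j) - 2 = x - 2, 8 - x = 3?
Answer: -38 - sqrt(2) ≈ -39.414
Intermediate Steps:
x = 5 (x = 8 - 1*3 = 8 - 3 = 5)
d(h, j) = 5 (d(h, j) = 2 + (5 - 2) = 2 + 3 = 5)
O = -5 (O = -3 + (-5 - 1*(-3)) = -3 + (-5 + 3) = -3 - 2 = -5)
o(U) = 4 - sqrt(5 + U) (o(U) = 4 - sqrt(U + 5) = 4 - sqrt(5 + U))
l(H, I) = 4 - sqrt(2) (l(H, I) = 4 - sqrt(5 - 3) = 4 - sqrt(2))
l(-5, O) + 3*(-14) = (4 - sqrt(2)) + 3*(-14) = (4 - sqrt(2)) - 42 = -38 - sqrt(2)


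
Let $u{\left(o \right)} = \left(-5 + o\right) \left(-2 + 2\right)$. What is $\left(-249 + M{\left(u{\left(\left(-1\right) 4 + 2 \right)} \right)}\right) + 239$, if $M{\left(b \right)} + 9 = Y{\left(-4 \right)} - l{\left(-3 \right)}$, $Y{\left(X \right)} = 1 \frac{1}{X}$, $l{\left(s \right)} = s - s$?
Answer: $- \frac{77}{4} \approx -19.25$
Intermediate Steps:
$l{\left(s \right)} = 0$
$Y{\left(X \right)} = \frac{1}{X}$
$u{\left(o \right)} = 0$ ($u{\left(o \right)} = \left(-5 + o\right) 0 = 0$)
$M{\left(b \right)} = - \frac{37}{4}$ ($M{\left(b \right)} = -9 + \left(\frac{1}{-4} - 0\right) = -9 + \left(- \frac{1}{4} + 0\right) = -9 - \frac{1}{4} = - \frac{37}{4}$)
$\left(-249 + M{\left(u{\left(\left(-1\right) 4 + 2 \right)} \right)}\right) + 239 = \left(-249 - \frac{37}{4}\right) + 239 = - \frac{1033}{4} + 239 = - \frac{77}{4}$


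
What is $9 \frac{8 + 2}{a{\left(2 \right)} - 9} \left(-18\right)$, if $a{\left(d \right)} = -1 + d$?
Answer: $\frac{405}{2} \approx 202.5$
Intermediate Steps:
$9 \frac{8 + 2}{a{\left(2 \right)} - 9} \left(-18\right) = 9 \frac{8 + 2}{\left(-1 + 2\right) - 9} \left(-18\right) = 9 \frac{10}{1 - 9} \left(-18\right) = 9 \frac{10}{-8} \left(-18\right) = 9 \cdot 10 \left(- \frac{1}{8}\right) \left(-18\right) = 9 \left(- \frac{5}{4}\right) \left(-18\right) = \left(- \frac{45}{4}\right) \left(-18\right) = \frac{405}{2}$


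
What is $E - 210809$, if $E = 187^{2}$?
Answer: $-175840$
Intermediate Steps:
$E = 34969$
$E - 210809 = 34969 - 210809 = -175840$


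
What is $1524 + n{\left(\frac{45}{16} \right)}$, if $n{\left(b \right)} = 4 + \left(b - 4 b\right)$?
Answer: $\frac{24313}{16} \approx 1519.6$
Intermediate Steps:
$n{\left(b \right)} = 4 - 3 b$
$1524 + n{\left(\frac{45}{16} \right)} = 1524 + \left(4 - 3 \cdot \frac{45}{16}\right) = 1524 + \left(4 - 3 \cdot 45 \cdot \frac{1}{16}\right) = 1524 + \left(4 - \frac{135}{16}\right) = 1524 - \frac{71}{16} = \frac{24313}{16}$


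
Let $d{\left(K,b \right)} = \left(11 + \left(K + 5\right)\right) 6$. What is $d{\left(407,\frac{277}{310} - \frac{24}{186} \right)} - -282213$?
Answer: $284751$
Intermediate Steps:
$d{\left(K,b \right)} = 96 + 6 K$ ($d{\left(K,b \right)} = \left(11 + \left(5 + K\right)\right) 6 = \left(16 + K\right) 6 = 96 + 6 K$)
$d{\left(407,\frac{277}{310} - \frac{24}{186} \right)} - -282213 = \left(96 + 6 \cdot 407\right) - -282213 = \left(96 + 2442\right) + 282213 = 2538 + 282213 = 284751$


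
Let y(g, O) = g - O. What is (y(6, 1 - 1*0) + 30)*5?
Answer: 175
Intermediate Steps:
(y(6, 1 - 1*0) + 30)*5 = ((6 - (1 - 1*0)) + 30)*5 = ((6 - (1 + 0)) + 30)*5 = ((6 - 1*1) + 30)*5 = ((6 - 1) + 30)*5 = (5 + 30)*5 = 35*5 = 175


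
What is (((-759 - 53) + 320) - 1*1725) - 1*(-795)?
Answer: -1422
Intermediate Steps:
(((-759 - 53) + 320) - 1*1725) - 1*(-795) = ((-812 + 320) - 1725) + 795 = (-492 - 1725) + 795 = -2217 + 795 = -1422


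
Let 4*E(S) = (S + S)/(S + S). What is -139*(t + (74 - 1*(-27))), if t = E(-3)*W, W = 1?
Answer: -56295/4 ≈ -14074.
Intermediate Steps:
E(S) = ¼ (E(S) = ((S + S)/(S + S))/4 = ((2*S)/((2*S)))/4 = ((2*S)*(1/(2*S)))/4 = (¼)*1 = ¼)
t = ¼ (t = (¼)*1 = ¼ ≈ 0.25000)
-139*(t + (74 - 1*(-27))) = -139*(¼ + (74 - 1*(-27))) = -139*(¼ + (74 + 27)) = -139*(¼ + 101) = -139*405/4 = -56295/4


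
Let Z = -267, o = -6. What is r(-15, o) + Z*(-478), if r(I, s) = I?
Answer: 127611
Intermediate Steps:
r(-15, o) + Z*(-478) = -15 - 267*(-478) = -15 + 127626 = 127611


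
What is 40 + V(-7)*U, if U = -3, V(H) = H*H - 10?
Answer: -77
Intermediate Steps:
V(H) = -10 + H**2 (V(H) = H**2 - 10 = -10 + H**2)
40 + V(-7)*U = 40 + (-10 + (-7)**2)*(-3) = 40 + (-10 + 49)*(-3) = 40 + 39*(-3) = 40 - 117 = -77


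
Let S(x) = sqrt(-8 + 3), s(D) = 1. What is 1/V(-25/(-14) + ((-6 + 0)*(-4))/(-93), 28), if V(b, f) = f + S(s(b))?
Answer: 28/789 - I*sqrt(5)/789 ≈ 0.035488 - 0.0028341*I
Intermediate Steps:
S(x) = I*sqrt(5) (S(x) = sqrt(-5) = I*sqrt(5))
V(b, f) = f + I*sqrt(5)
1/V(-25/(-14) + ((-6 + 0)*(-4))/(-93), 28) = 1/(28 + I*sqrt(5))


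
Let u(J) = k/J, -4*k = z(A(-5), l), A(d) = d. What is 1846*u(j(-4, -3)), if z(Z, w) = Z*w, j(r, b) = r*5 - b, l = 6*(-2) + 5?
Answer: 32305/34 ≈ 950.15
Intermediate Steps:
l = -7 (l = -12 + 5 = -7)
j(r, b) = -b + 5*r (j(r, b) = 5*r - b = -b + 5*r)
k = -35/4 (k = -(-5)*(-7)/4 = -¼*35 = -35/4 ≈ -8.7500)
u(J) = -35/(4*J)
1846*u(j(-4, -3)) = 1846*(-35/(4*(-1*(-3) + 5*(-4)))) = 1846*(-35/(4*(3 - 20))) = 1846*(-35/4/(-17)) = 1846*(-35/4*(-1/17)) = 1846*(35/68) = 32305/34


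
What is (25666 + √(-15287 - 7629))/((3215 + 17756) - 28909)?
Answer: -12833/3969 - I*√5729/3969 ≈ -3.2333 - 0.01907*I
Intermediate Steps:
(25666 + √(-15287 - 7629))/((3215 + 17756) - 28909) = (25666 + √(-22916))/(20971 - 28909) = (25666 + 2*I*√5729)/(-7938) = (25666 + 2*I*√5729)*(-1/7938) = -12833/3969 - I*√5729/3969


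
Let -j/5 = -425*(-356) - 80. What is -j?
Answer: 756100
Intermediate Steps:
j = -756100 (j = -5*(-425*(-356) - 80) = -5*(151300 - 80) = -5*151220 = -756100)
-j = -1*(-756100) = 756100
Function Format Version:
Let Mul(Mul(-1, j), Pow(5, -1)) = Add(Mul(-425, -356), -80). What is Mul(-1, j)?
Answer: 756100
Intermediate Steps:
j = -756100 (j = Mul(-5, Add(Mul(-425, -356), -80)) = Mul(-5, Add(151300, -80)) = Mul(-5, 151220) = -756100)
Mul(-1, j) = Mul(-1, -756100) = 756100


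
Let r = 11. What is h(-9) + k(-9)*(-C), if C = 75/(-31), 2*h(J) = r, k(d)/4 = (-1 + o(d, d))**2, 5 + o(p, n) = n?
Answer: 135341/62 ≈ 2182.9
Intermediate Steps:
o(p, n) = -5 + n
k(d) = 4*(-6 + d)**2 (k(d) = 4*(-1 + (-5 + d))**2 = 4*(-6 + d)**2)
h(J) = 11/2 (h(J) = (1/2)*11 = 11/2)
C = -75/31 (C = 75*(-1/31) = -75/31 ≈ -2.4194)
h(-9) + k(-9)*(-C) = 11/2 + (4*(-6 - 9)**2)*(-1*(-75/31)) = 11/2 + (4*(-15)**2)*(75/31) = 11/2 + (4*225)*(75/31) = 11/2 + 900*(75/31) = 11/2 + 67500/31 = 135341/62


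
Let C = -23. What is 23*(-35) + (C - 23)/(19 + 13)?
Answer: -12903/16 ≈ -806.44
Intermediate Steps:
23*(-35) + (C - 23)/(19 + 13) = 23*(-35) + (-23 - 23)/(19 + 13) = -805 - 46/32 = -805 - 46*1/32 = -805 - 23/16 = -12903/16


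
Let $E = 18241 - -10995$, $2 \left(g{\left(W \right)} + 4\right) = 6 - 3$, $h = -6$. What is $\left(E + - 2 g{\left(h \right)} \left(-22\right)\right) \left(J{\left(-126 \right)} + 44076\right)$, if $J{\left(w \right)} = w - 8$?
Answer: $1279854692$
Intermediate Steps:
$J{\left(w \right)} = -8 + w$
$g{\left(W \right)} = - \frac{5}{2}$ ($g{\left(W \right)} = -4 + \frac{6 - 3}{2} = -4 + \frac{1}{2} \cdot 3 = -4 + \frac{3}{2} = - \frac{5}{2}$)
$E = 29236$ ($E = 18241 + 10995 = 29236$)
$\left(E + - 2 g{\left(h \right)} \left(-22\right)\right) \left(J{\left(-126 \right)} + 44076\right) = \left(29236 + \left(-2\right) \left(- \frac{5}{2}\right) \left(-22\right)\right) \left(\left(-8 - 126\right) + 44076\right) = \left(29236 + 5 \left(-22\right)\right) \left(-134 + 44076\right) = \left(29236 - 110\right) 43942 = 29126 \cdot 43942 = 1279854692$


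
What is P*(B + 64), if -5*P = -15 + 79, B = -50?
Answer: -896/5 ≈ -179.20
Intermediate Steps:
P = -64/5 (P = -(-15 + 79)/5 = -⅕*64 = -64/5 ≈ -12.800)
P*(B + 64) = -64*(-50 + 64)/5 = -64/5*14 = -896/5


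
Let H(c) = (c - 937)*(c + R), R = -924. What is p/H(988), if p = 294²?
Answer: 7203/272 ≈ 26.482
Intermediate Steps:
p = 86436
H(c) = (-937 + c)*(-924 + c) (H(c) = (c - 937)*(c - 924) = (-937 + c)*(-924 + c))
p/H(988) = 86436/(865788 + 988² - 1861*988) = 86436/(865788 + 976144 - 1838668) = 86436/3264 = 86436*(1/3264) = 7203/272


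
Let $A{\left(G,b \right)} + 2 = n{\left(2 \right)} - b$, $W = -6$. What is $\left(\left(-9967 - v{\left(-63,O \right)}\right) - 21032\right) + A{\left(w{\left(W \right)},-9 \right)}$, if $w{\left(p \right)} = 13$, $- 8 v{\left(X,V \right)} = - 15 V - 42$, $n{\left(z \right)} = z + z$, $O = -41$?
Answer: $- \frac{247331}{8} \approx -30916.0$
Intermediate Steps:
$n{\left(z \right)} = 2 z$
$v{\left(X,V \right)} = \frac{21}{4} + \frac{15 V}{8}$ ($v{\left(X,V \right)} = - \frac{- 15 V - 42}{8} = - \frac{-42 - 15 V}{8} = \frac{21}{4} + \frac{15 V}{8}$)
$A{\left(G,b \right)} = 2 - b$ ($A{\left(G,b \right)} = -2 - \left(-4 + b\right) = 2 - b$)
$\left(\left(-9967 - v{\left(-63,O \right)}\right) - 21032\right) + A{\left(w{\left(W \right)},-9 \right)} = \left(\left(-9967 - \left(\frac{21}{4} + \frac{15}{8} \left(-41\right)\right)\right) - 21032\right) + \left(2 - -9\right) = \left(\left(-9967 - \left(\frac{21}{4} - \frac{615}{8}\right)\right) - 21032\right) + \left(2 + 9\right) = \left(\left(-9967 - - \frac{573}{8}\right) - 21032\right) + 11 = \left(\left(-9967 + \frac{573}{8}\right) - 21032\right) + 11 = \left(- \frac{79163}{8} - 21032\right) + 11 = - \frac{247419}{8} + 11 = - \frac{247331}{8}$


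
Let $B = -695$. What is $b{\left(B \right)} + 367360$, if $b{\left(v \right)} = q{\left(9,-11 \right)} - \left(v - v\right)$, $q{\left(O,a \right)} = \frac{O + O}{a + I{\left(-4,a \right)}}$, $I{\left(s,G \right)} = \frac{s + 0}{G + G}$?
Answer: $\frac{43715642}{119} \approx 3.6736 \cdot 10^{5}$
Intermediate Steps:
$I{\left(s,G \right)} = \frac{s}{2 G}$
$q{\left(O,a \right)} = \frac{2 O}{a - \frac{2}{a}}$ ($q{\left(O,a \right)} = \frac{O + O}{a + \frac{1}{2} \left(-4\right) \frac{1}{a}} = \frac{2 O}{a - \frac{2}{a}}$)
$b{\left(v \right)} = - \frac{198}{119}$ ($b{\left(v \right)} = 2 \cdot 9 \left(-11\right) \frac{1}{-2 + \left(-11\right)^{2}} - \left(v - v\right) = 2 \cdot 9 \left(-11\right) \frac{1}{-2 + 121} - 0 = 2 \cdot 9 \left(-11\right) \frac{1}{119} + 0 = - \frac{198}{119} + 0 = - \frac{198}{119}$)
$b{\left(B \right)} + 367360 = - \frac{198}{119} + 367360 = \frac{43715642}{119}$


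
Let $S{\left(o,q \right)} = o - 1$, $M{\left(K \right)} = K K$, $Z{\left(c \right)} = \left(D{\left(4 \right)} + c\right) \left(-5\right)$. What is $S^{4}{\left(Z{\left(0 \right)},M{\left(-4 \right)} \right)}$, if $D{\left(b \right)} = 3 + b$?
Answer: $1679616$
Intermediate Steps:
$Z{\left(c \right)} = -35 - 5 c$ ($Z{\left(c \right)} = \left(\left(3 + 4\right) + c\right) \left(-5\right) = \left(7 + c\right) \left(-5\right) = -35 - 5 c$)
$M{\left(K \right)} = K^{2}$
$S{\left(o,q \right)} = -1 + o$ ($S{\left(o,q \right)} = o - 1 = -1 + o$)
$S^{4}{\left(Z{\left(0 \right)},M{\left(-4 \right)} \right)} = \left(-1 - 35\right)^{4} = \left(-36\right)^{4} = 1679616$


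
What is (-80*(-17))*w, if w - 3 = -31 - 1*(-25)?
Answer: -4080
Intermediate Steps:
w = -3 (w = 3 + (-31 - 1*(-25)) = 3 + (-31 + 25) = 3 - 6 = -3)
(-80*(-17))*w = -80*(-17)*(-3) = 1360*(-3) = -4080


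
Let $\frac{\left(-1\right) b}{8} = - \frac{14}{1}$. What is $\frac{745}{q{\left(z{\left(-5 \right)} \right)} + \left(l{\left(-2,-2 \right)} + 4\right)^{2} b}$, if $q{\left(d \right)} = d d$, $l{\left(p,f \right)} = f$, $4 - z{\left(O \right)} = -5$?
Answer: $\frac{745}{529} \approx 1.4083$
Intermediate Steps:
$b = 112$ ($b = - 8 \left(- \frac{14}{1}\right) = - 8 \left(\left(-14\right) 1\right) = \left(-8\right) \left(-14\right) = 112$)
$z{\left(O \right)} = 9$ ($z{\left(O \right)} = 4 - -5 = 4 + 5 = 9$)
$q{\left(d \right)} = d^{2}$
$\frac{745}{q{\left(z{\left(-5 \right)} \right)} + \left(l{\left(-2,-2 \right)} + 4\right)^{2} b} = \frac{745}{9^{2} + \left(-2 + 4\right)^{2} \cdot 112} = \frac{745}{81 + 2^{2} \cdot 112} = \frac{745}{81 + 4 \cdot 112} = \frac{745}{81 + 448} = \frac{745}{529}$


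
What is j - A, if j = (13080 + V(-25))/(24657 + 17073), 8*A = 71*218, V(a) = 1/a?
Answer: -4036201877/2086500 ≈ -1934.4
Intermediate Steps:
A = 7739/4 (A = (71*218)/8 = (⅛)*15478 = 7739/4 ≈ 1934.8)
j = 326999/1043250 (j = (13080 + 1/(-25))/(24657 + 17073) = (13080 - 1/25)/41730 = (326999/25)*(1/41730) = 326999/1043250 ≈ 0.31344)
j - A = 326999/1043250 - 1*7739/4 = 326999/1043250 - 7739/4 = -4036201877/2086500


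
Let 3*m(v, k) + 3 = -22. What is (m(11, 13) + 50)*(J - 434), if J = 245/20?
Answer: -210875/12 ≈ -17573.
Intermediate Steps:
m(v, k) = -25/3 (m(v, k) = -1 + (⅓)*(-22) = -1 - 22/3 = -25/3)
J = 49/4 (J = 245*(1/20) = 49/4 ≈ 12.250)
(m(11, 13) + 50)*(J - 434) = (-25/3 + 50)*(49/4 - 434) = (125/3)*(-1687/4) = -210875/12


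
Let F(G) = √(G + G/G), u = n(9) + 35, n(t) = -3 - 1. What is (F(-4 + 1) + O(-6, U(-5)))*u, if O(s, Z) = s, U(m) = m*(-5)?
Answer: -186 + 31*I*√2 ≈ -186.0 + 43.841*I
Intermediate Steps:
n(t) = -4
U(m) = -5*m
u = 31 (u = -4 + 35 = 31)
F(G) = √(1 + G) (F(G) = √(G + 1) = √(1 + G))
(F(-4 + 1) + O(-6, U(-5)))*u = (√(1 + (-4 + 1)) - 6)*31 = (√(1 - 3) - 6)*31 = (√(-2) - 6)*31 = (I*√2 - 6)*31 = (-6 + I*√2)*31 = -186 + 31*I*√2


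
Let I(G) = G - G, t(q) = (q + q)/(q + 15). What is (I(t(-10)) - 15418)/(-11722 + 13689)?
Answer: -15418/1967 ≈ -7.8383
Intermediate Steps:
t(q) = 2*q/(15 + q) (t(q) = (2*q)/(15 + q) = 2*q/(15 + q))
I(G) = 0
(I(t(-10)) - 15418)/(-11722 + 13689) = (0 - 15418)/(-11722 + 13689) = -15418/1967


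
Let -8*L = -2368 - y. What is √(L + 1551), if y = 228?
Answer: 11*√62/2 ≈ 43.307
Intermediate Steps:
L = 649/2 (L = -(-2368 - 1*228)/8 = -(-2368 - 228)/8 = -⅛*(-2596) = 649/2 ≈ 324.50)
√(L + 1551) = √(649/2 + 1551) = √(3751/2) = 11*√62/2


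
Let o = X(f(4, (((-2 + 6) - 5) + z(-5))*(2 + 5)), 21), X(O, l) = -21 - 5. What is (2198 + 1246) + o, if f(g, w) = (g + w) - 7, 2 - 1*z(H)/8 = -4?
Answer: 3418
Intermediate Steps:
z(H) = 48 (z(H) = 16 - 8*(-4) = 16 + 32 = 48)
f(g, w) = -7 + g + w
X(O, l) = -26
o = -26
(2198 + 1246) + o = (2198 + 1246) - 26 = 3444 - 26 = 3418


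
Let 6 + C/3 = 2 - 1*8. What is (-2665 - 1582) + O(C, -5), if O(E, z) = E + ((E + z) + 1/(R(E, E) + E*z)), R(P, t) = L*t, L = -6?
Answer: -1712303/396 ≈ -4324.0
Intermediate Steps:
R(P, t) = -6*t
C = -36 (C = -18 + 3*(2 - 1*8) = -18 + 3*(2 - 8) = -18 + 3*(-6) = -18 - 18 = -36)
O(E, z) = z + 1/(-6*E + E*z) + 2*E (O(E, z) = E + ((E + z) + 1/(-6*E + E*z)) = E + (E + z + 1/(-6*E + E*z)) = z + 1/(-6*E + E*z) + 2*E)
(-2665 - 1582) + O(C, -5) = (-2665 - 1582) + (1 - 12*(-36)² - 36*(-5)² - 6*(-36)*(-5) + 2*(-5)*(-36)²)/((-36)*(-6 - 5)) = -4247 - 1/36*(1 - 12*1296 - 36*25 - 1080 + 2*(-5)*1296)/(-11) = -4247 - 1/36*(-1/11)*(1 - 15552 - 900 - 1080 - 12960) = -4247 - 1/36*(-1/11)*(-30491) = -4247 - 30491/396 = -1712303/396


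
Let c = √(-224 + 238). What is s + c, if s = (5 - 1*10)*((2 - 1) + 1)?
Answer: -10 + √14 ≈ -6.2583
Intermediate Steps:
c = √14 ≈ 3.7417
s = -10 (s = (5 - 10)*(1 + 1) = -5*2 = -10)
s + c = -10 + √14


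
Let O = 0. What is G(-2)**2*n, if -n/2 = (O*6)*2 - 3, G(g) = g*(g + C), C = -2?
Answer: 384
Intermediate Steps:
G(g) = g*(-2 + g) (G(g) = g*(g - 2) = g*(-2 + g))
n = 6 (n = -2*((0*6)*2 - 3) = -2*(0*2 - 3) = -2*(0 - 3) = -2*(-3) = 6)
G(-2)**2*n = (-2*(-2 - 2))**2*6 = (-2*(-4))**2*6 = 8**2*6 = 64*6 = 384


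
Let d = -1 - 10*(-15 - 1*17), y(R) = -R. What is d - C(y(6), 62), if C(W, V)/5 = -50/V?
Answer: 10014/31 ≈ 323.03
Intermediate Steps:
C(W, V) = -250/V (C(W, V) = 5*(-50/V) = -250/V)
d = 319 (d = -1 - 10*(-15 - 17) = -1 - 10*(-32) = -1 + 320 = 319)
d - C(y(6), 62) = 319 - (-250)/62 = 319 - 1*(-125/31) = 319 + 125/31 = 10014/31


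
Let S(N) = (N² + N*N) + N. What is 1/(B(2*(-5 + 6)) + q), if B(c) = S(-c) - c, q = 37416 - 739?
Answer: 1/36681 ≈ 2.7262e-5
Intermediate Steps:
S(N) = N + 2*N² (S(N) = (N² + N²) + N = 2*N² + N = N + 2*N²)
q = 36677
B(c) = -c - c*(1 - 2*c) (B(c) = (-c)*(1 + 2*(-c)) - c = (-c)*(1 - 2*c) - c = -c*(1 - 2*c) - c = -c - c*(1 - 2*c))
1/(B(2*(-5 + 6)) + q) = 1/(2*(2*(-5 + 6))*(-1 + 2*(-5 + 6)) + 36677) = 1/(2*(2*1)*(-1 + 2*1) + 36677) = 1/(2*2*(-1 + 2) + 36677) = 1/(2*2*1 + 36677) = 1/(4 + 36677) = 1/36681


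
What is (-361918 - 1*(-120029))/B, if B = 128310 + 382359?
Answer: -241889/510669 ≈ -0.47367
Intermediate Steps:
B = 510669
(-361918 - 1*(-120029))/B = (-361918 - 1*(-120029))/510669 = (-361918 + 120029)*(1/510669) = -241889*1/510669 = -241889/510669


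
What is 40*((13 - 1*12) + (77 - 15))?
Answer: 2520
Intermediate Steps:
40*((13 - 1*12) + (77 - 15)) = 40*((13 - 12) + 62) = 40*(1 + 62) = 40*63 = 2520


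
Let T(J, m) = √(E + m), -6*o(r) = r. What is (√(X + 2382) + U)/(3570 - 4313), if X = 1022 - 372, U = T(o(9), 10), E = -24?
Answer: -2*√758/743 - I*√14/743 ≈ -0.07411 - 0.0050359*I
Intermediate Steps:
o(r) = -r/6
T(J, m) = √(-24 + m)
U = I*√14 (U = √(-24 + 10) = √(-14) = I*√14 ≈ 3.7417*I)
X = 650
(√(X + 2382) + U)/(3570 - 4313) = (√(650 + 2382) + I*√14)/(3570 - 4313) = (√3032 + I*√14)/(-743) = (2*√758 + I*√14)*(-1/743) = -2*√758/743 - I*√14/743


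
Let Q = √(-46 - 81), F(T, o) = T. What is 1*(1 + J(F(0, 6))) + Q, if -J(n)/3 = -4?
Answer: 13 + I*√127 ≈ 13.0 + 11.269*I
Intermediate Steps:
J(n) = 12 (J(n) = -3*(-4) = 12)
Q = I*√127 (Q = √(-127) = I*√127 ≈ 11.269*I)
1*(1 + J(F(0, 6))) + Q = 1*(1 + 12) + I*√127 = 1*13 + I*√127 = 13 + I*√127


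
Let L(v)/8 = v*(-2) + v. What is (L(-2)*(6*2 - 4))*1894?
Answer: 242432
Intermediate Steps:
L(v) = -8*v (L(v) = 8*(v*(-2) + v) = 8*(-2*v + v) = 8*(-v) = -8*v)
(L(-2)*(6*2 - 4))*1894 = ((-8*(-2))*(6*2 - 4))*1894 = (16*(12 - 4))*1894 = (16*8)*1894 = 128*1894 = 242432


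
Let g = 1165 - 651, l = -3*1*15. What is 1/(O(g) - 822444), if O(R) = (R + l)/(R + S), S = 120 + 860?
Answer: -1494/1228730867 ≈ -1.2159e-6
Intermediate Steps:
S = 980
l = -45 (l = -3*15 = -45)
g = 514
O(R) = (-45 + R)/(980 + R) (O(R) = (R - 45)/(R + 980) = (-45 + R)/(980 + R))
1/(O(g) - 822444) = 1/((-45 + 514)/(980 + 514) - 822444) = 1/(469/1494 - 822444) = 1/(-1228730867/1494) = -1494/1228730867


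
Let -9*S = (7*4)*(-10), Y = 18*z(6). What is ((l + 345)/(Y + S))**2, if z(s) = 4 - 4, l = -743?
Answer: 3207681/19600 ≈ 163.66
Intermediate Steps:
z(s) = 0
Y = 0 (Y = 18*0 = 0)
S = 280/9 (S = -7*4*(-10)/9 = -28*(-10)/9 = -1/9*(-280) = 280/9 ≈ 31.111)
((l + 345)/(Y + S))**2 = ((-743 + 345)/(0 + 280/9))**2 = (-398/280/9)**2 = (-398*9/280)**2 = (-1791/140)**2 = 3207681/19600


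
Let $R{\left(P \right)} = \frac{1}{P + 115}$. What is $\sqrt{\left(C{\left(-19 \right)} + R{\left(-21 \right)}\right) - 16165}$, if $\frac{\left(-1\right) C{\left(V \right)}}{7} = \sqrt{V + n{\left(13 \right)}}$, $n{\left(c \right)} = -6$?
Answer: $\frac{\sqrt{-142833846 - 309260 i}}{94} \approx 0.13764 - 127.14 i$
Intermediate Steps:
$R{\left(P \right)} = \frac{1}{115 + P}$
$C{\left(V \right)} = - 7 \sqrt{-6 + V}$ ($C{\left(V \right)} = - 7 \sqrt{V - 6} = - 7 \sqrt{-6 + V}$)
$\sqrt{\left(C{\left(-19 \right)} + R{\left(-21 \right)}\right) - 16165} = \sqrt{\left(- 7 \sqrt{-6 - 19} + \frac{1}{115 - 21}\right) - 16165} = \sqrt{\left(- 7 \sqrt{-25} + \frac{1}{94}\right) - 16165} = \sqrt{\left(- 7 \cdot 5 i + \frac{1}{94}\right) - 16165} = \sqrt{\left(- 35 i + \frac{1}{94}\right) - 16165} = \sqrt{\left(\frac{1}{94} - 35 i\right) - 16165} = \sqrt{- \frac{1519509}{94} - 35 i}$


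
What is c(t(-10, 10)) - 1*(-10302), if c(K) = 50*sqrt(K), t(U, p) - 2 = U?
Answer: 10302 + 100*I*sqrt(2) ≈ 10302.0 + 141.42*I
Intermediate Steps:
t(U, p) = 2 + U
c(t(-10, 10)) - 1*(-10302) = 50*sqrt(2 - 10) - 1*(-10302) = 50*sqrt(-8) + 10302 = 50*(2*I*sqrt(2)) + 10302 = 100*I*sqrt(2) + 10302 = 10302 + 100*I*sqrt(2)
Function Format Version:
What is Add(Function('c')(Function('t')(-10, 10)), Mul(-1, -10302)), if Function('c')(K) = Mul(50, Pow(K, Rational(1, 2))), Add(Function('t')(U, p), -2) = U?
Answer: Add(10302, Mul(100, I, Pow(2, Rational(1, 2)))) ≈ Add(10302., Mul(141.42, I))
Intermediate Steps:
Function('t')(U, p) = Add(2, U)
Add(Function('c')(Function('t')(-10, 10)), Mul(-1, -10302)) = Add(Mul(50, Pow(Add(2, -10), Rational(1, 2))), Mul(-1, -10302)) = Add(Mul(50, Pow(-8, Rational(1, 2))), 10302) = Add(Mul(50, Mul(2, I, Pow(2, Rational(1, 2)))), 10302) = Add(Mul(100, I, Pow(2, Rational(1, 2))), 10302) = Add(10302, Mul(100, I, Pow(2, Rational(1, 2))))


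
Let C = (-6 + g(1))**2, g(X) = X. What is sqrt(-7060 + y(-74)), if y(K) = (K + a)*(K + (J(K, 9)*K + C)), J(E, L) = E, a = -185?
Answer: I*sqrt(1412653) ≈ 1188.6*I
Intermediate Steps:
C = 25 (C = (-6 + 1)**2 = (-5)**2 = 25)
y(K) = (-185 + K)*(25 + K + K**2) (y(K) = (K - 185)*(K + (K*K + 25)) = (-185 + K)*(K + (K**2 + 25)) = (-185 + K)*(K + (25 + K**2)) = (-185 + K)*(25 + K + K**2))
sqrt(-7060 + y(-74)) = sqrt(-7060 + (-4625 + (-74)**3 - 184*(-74)**2 - 160*(-74))) = sqrt(-7060 + (-4625 - 405224 - 184*5476 + 11840)) = sqrt(-7060 + (-4625 - 405224 - 1007584 + 11840)) = sqrt(-7060 - 1405593) = sqrt(-1412653) = I*sqrt(1412653)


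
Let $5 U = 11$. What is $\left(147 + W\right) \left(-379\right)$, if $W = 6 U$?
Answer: $- \frac{303579}{5} \approx -60716.0$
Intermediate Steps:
$U = \frac{11}{5}$ ($U = \frac{1}{5} \cdot 11 = \frac{11}{5} \approx 2.2$)
$W = \frac{66}{5}$ ($W = 6 \cdot \frac{11}{5} = \frac{66}{5} \approx 13.2$)
$\left(147 + W\right) \left(-379\right) = \left(147 + \frac{66}{5}\right) \left(-379\right) = \frac{801}{5} \left(-379\right) = - \frac{303579}{5}$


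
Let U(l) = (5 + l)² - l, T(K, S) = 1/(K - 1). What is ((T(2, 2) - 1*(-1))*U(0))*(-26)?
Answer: -1300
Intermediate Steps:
T(K, S) = 1/(-1 + K)
((T(2, 2) - 1*(-1))*U(0))*(-26) = ((1/(-1 + 2) - 1*(-1))*((5 + 0)² - 1*0))*(-26) = ((1/1 + 1)*(5² + 0))*(-26) = ((1 + 1)*(25 + 0))*(-26) = (2*25)*(-26) = 50*(-26) = -1300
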